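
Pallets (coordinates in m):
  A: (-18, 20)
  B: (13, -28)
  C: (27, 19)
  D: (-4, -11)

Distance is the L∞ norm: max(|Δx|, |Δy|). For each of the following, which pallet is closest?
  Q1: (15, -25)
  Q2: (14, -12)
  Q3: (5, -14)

Q1 at (15, -25):
  A: max(|-33|, |45|) = 45 m
  B: max(|-2|, |-3|) = 3 m
  C: max(|12|, |44|) = 44 m
  D: max(|-19|, |14|) = 19 m
  → nearest: B (3 m)
Q2 at (14, -12):
  A: max(|-32|, |32|) = 32 m
  B: max(|-1|, |-16|) = 16 m
  C: max(|13|, |31|) = 31 m
  D: max(|-18|, |1|) = 18 m
  → nearest: B (16 m)
Q3 at (5, -14):
  A: max(|-23|, |34|) = 34 m
  B: max(|8|, |-14|) = 14 m
  C: max(|22|, |33|) = 33 m
  D: max(|-9|, |3|) = 9 m
  → nearest: D (9 m)

Q1→B; Q2→B; Q3→D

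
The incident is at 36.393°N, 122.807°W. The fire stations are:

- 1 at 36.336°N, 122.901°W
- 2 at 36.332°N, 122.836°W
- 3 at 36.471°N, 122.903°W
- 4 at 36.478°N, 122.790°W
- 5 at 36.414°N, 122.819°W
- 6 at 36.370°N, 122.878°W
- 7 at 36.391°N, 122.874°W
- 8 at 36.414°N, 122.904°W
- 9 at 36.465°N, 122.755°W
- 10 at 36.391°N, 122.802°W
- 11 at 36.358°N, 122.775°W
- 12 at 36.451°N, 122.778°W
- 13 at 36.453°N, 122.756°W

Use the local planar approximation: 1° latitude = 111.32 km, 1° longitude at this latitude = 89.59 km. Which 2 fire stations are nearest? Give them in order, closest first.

10, 5

Distances from 36.393°N, 122.807°W:
1: √((-0.057·111.32)² + (-0.094·89.59)²) = √(40.26207 + 70.92099) = 10.544 km
2: √((-0.061·111.32)² + (-0.029·89.59)²) = √(46.11116 + 6.75018) = 7.271 km
3: √((0.078·111.32)² + (-0.096·89.59)²) = √(75.39379 + 73.97101) = 12.221 km
4: √((0.085·111.32)² + (0.017·89.59)²) = √(89.53323 + 2.31962) = 9.584 km
5: √((0.021·111.32)² + (-0.012·89.59)²) = √(5.46493 + 1.15580) = 2.573 km
6: √((-0.023·111.32)² + (-0.071·89.59)²) = √(6.55544 + 40.46092) = 6.857 km
7: √((-0.002·111.32)² + (-0.067·89.59)²) = √(0.04957 + 36.03037) = 6.007 km
8: √((0.021·111.32)² + (-0.097·89.59)²) = √(5.46493 + 75.52010) = 8.999 km
9: √((0.072·111.32)² + (0.052·89.59)²) = √(64.24087 + 21.70330) = 9.271 km
10: √((-0.002·111.32)² + (0.005·89.59)²) = √(0.04957 + 0.20066) = 0.500 km
11: √((-0.035·111.32)² + (0.032·89.59)²) = √(15.18037 + 8.21900) = 4.837 km
12: √((0.058·111.32)² + (0.029·89.59)²) = √(41.68717 + 6.75018) = 6.960 km
13: √((0.060·111.32)² + (0.051·89.59)²) = √(44.61171 + 20.87658) = 8.092 km
Sorted: 10 (0.500 km) < 5 (2.573 km) < 11 (4.837 km) < 7 (6.007 km) < …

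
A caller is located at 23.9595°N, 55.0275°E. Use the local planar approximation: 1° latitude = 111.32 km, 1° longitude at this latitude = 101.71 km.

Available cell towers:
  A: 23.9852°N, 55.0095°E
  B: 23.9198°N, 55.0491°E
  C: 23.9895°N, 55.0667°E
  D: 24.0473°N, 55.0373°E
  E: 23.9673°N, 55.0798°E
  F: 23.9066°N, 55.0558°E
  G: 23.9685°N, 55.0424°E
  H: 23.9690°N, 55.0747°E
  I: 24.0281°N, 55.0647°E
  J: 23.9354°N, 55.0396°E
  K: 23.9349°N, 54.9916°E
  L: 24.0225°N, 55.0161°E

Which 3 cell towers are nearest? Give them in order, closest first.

Distances from 23.9595°N, 55.0275°E:
A: √((0.0257·111.32)² + (-0.0180·101.71)²) = √(8.184886 + 3.351755) = 3.3966 km
B: √((-0.0397·111.32)² + (0.0216·101.71)²) = √(19.531132 + 4.826528) = 4.9353 km
C: √((0.0300·111.32)² + (0.0392·101.71)²) = √(11.152928 + 15.896424) = 5.2009 km
D: √((0.0878·111.32)² + (0.0098·101.71)²) = √(95.529043 + 0.993527) = 9.8246 km
E: √((0.0078·111.32)² + (0.0523·101.71)²) = √(0.753938 + 28.296367) = 5.3898 km
F: √((-0.0529·111.32)² + (0.0283·101.71)²) = √(34.678295 + 8.285146) = 6.5547 km
G: √((0.0090·111.32)² + (0.0149·101.71)²) = √(1.003764 + 2.296677) = 1.8167 km
H: √((0.0095·111.32)² + (0.0472·101.71)²) = √(1.118391 + 23.046836) = 4.9158 km
I: √((0.0686·111.32)² + (0.0372·101.71)²) = √(58.316926 + 14.315720) = 8.5225 km
J: √((-0.0241·111.32)² + (0.0121·101.71)²) = √(7.197480 + 1.514600) = 2.9516 km
K: √((-0.0246·111.32)² + (-0.0359·101.71)²) = √(7.499229 + 13.332642) = 4.5642 km
L: √((0.0630·111.32)² + (-0.0114·101.71)²) = √(49.184413 + 1.344426) = 7.1084 km
Sorted: G (1.8167 km) < J (2.9516 km) < A (3.3966 km) < K (4.5642 km) < H (4.9158 km) < …

G, J, A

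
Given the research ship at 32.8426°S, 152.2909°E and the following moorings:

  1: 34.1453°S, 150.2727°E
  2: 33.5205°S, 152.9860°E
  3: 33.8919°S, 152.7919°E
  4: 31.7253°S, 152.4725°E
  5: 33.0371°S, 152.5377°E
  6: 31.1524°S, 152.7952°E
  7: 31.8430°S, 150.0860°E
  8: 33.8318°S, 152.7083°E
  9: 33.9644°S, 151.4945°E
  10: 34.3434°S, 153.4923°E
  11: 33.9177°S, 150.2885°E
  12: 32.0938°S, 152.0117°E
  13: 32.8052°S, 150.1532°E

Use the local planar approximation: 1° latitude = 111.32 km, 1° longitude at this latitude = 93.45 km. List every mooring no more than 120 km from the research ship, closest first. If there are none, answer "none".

5, 12, 2, 8

Distances from 32.8426°S, 152.2909°E:
1: 237.9077 km
2: 99.5701 km
3: 125.8415 km
4: 125.5303 km
5: 31.6342 km
6: 193.9652 km
7: 234.1751 km
8: 116.8220 km
9: 145.3739 km
10: 201.2879 km
11: 222.1235 km
12: 87.3444 km
13: 199.8114 km
Threshold 120 km: 5 (31.6342 km), 12 (87.3444 km), 2 (99.5701 km), 8 (116.8220 km) are within range.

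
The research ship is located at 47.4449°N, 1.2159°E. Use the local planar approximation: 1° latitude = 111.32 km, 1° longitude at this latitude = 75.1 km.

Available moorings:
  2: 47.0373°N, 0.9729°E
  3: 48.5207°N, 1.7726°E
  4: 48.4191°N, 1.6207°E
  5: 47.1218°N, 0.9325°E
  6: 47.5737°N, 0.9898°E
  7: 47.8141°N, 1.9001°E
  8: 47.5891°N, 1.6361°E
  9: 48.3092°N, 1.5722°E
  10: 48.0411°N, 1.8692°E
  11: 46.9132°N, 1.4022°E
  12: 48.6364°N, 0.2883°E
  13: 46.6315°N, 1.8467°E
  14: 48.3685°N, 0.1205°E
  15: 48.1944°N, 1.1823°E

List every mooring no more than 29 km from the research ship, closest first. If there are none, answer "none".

6

Distances from 47.4449°N, 1.2159°E:
2: 48.9064 km
3: 126.8460 km
4: 112.6284 km
5: 41.7928 km
6: 22.2239 km
7: 65.7983 km
8: 35.4051 km
9: 99.8654 km
10: 82.5349 km
11: 60.8200 km
12: 149.8188 km
13: 102.1915 km
14: 131.6754 km
15: 83.4725 km
Threshold 29 km: 6 (22.2239 km) is within range.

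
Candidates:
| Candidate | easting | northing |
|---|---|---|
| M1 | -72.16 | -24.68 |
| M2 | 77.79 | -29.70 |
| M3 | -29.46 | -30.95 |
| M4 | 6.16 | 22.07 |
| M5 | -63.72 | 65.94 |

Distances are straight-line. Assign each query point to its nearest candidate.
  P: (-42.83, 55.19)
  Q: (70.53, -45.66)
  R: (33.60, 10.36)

P at (-42.83, 55.19):
  M1: √((-29.33)² + (-79.87)²) = √(860.2489 + 6379.2169) = 85.09
  M2: √((120.62)² + (-84.89)²) = √(14549.1844 + 7206.3121) = 147.50
  M3: √((13.37)² + (-86.14)²) = √(178.7569 + 7420.0996) = 87.17
  M4: √((48.99)² + (-33.12)²) = √(2400.0201 + 1096.9344) = 59.14
  M5: √((-20.89)² + (10.75)²) = √(436.3921 + 115.5625) = 23.49
  → nearest: M5 (23.49)
Q at (70.53, -45.66):
  M1: √((-142.69)² + (20.98)²) = √(20360.4361 + 440.1604) = 144.22
  M2: √((7.26)² + (15.96)²) = √(52.7076 + 254.7216) = 17.53
  M3: √((-99.99)² + (14.71)²) = √(9998.0001 + 216.3841) = 101.07
  M4: √((-64.37)² + (67.73)²) = √(4143.4969 + 4587.3529) = 93.44
  M5: √((-134.25)² + (111.60)²) = √(18023.0625 + 12454.5600) = 174.58
  → nearest: M2 (17.53)
R at (33.60, 10.36):
  M1: √((-105.76)² + (-35.04)²) = √(11185.1776 + 1227.8016) = 111.41
  M2: √((44.19)² + (-40.06)²) = √(1952.7561 + 1604.8036) = 59.65
  M3: √((-63.06)² + (-41.31)²) = √(3976.5636 + 1706.5161) = 75.39
  M4: √((-27.44)² + (11.71)²) = √(752.9536 + 137.1241) = 29.83
  M5: √((-97.32)² + (55.58)²) = √(9471.1824 + 3089.1364) = 112.07
  → nearest: M4 (29.83)

P→M5; Q→M2; R→M4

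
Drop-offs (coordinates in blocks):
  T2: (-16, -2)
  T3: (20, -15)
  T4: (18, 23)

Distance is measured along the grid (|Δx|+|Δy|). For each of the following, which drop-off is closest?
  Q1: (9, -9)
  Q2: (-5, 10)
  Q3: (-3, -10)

Q1 at (9, -9):
  T2: |-25| + |7| = 25 + 7 = 32 blocks
  T3: |11| + |-6| = 11 + 6 = 17 blocks
  T4: |9| + |32| = 9 + 32 = 41 blocks
  → nearest: T3 (17 blocks)
Q2 at (-5, 10):
  T2: |-11| + |-12| = 11 + 12 = 23 blocks
  T3: |25| + |-25| = 25 + 25 = 50 blocks
  T4: |23| + |13| = 23 + 13 = 36 blocks
  → nearest: T2 (23 blocks)
Q3 at (-3, -10):
  T2: |-13| + |8| = 13 + 8 = 21 blocks
  T3: |23| + |-5| = 23 + 5 = 28 blocks
  T4: |21| + |33| = 21 + 33 = 54 blocks
  → nearest: T2 (21 blocks)

Q1→T3; Q2→T2; Q3→T2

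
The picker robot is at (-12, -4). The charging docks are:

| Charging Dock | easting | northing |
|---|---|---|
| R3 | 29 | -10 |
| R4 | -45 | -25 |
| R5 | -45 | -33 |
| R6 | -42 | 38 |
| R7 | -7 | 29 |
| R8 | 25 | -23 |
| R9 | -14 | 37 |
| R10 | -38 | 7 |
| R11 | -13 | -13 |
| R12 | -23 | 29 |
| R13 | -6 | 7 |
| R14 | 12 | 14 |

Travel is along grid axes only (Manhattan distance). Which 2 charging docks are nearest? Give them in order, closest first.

R11, R13

Distances from (-12, -4):
R3: |41| + |-6| = 41 + 6 = 47
R4: |-33| + |-21| = 33 + 21 = 54
R5: |-33| + |-29| = 33 + 29 = 62
R6: |-30| + |42| = 30 + 42 = 72
R7: |5| + |33| = 5 + 33 = 38
R8: |37| + |-19| = 37 + 19 = 56
R9: |-2| + |41| = 2 + 41 = 43
R10: |-26| + |11| = 26 + 11 = 37
R11: |-1| + |-9| = 1 + 9 = 10
R12: |-11| + |33| = 11 + 33 = 44
R13: |6| + |11| = 6 + 11 = 17
R14: |24| + |18| = 24 + 18 = 42
Sorted: R11 (10) < R13 (17) < R10 (37) < R7 (38) < …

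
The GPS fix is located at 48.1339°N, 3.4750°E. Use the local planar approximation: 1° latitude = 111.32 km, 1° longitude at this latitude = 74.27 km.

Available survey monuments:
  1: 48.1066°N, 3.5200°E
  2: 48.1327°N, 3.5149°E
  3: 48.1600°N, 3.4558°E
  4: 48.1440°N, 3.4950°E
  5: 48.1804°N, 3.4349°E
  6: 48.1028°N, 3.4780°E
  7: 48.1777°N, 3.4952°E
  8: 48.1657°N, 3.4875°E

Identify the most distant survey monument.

Distances from 48.1339°N, 3.4750°E:
1: √((-0.0273·111.32)² + (0.0450·74.27)²) = √(9.235740 + 11.169967) = 4.5173 km
2: √((-0.0012·111.32)² + (0.0399·74.27)²) = √(0.017845 + 8.781580) = 2.9664 km
3: √((0.0261·111.32)² + (-0.0192·74.27)²) = √(8.441651 + 2.033430) = 3.2365 km
4: √((0.0101·111.32)² + (0.0200·74.27)²) = √(1.264122 + 2.206413) = 1.8629 km
5: √((0.0465·111.32)² + (-0.0401·74.27)²) = √(26.794910 + 8.869836) = 5.9720 km
6: √((-0.0311·111.32)² + (0.0030·74.27)²) = √(11.985804 + 0.049644) = 3.4692 km
7: √((0.0438·111.32)² + (0.0202·74.27)²) = √(23.773582 + 2.250762) = 5.1014 km
8: √((0.0318·111.32)² + (0.0125·74.27)²) = √(12.531430 + 0.861880) = 3.6597 km
Maximum: 5 at 5.9720 km.

5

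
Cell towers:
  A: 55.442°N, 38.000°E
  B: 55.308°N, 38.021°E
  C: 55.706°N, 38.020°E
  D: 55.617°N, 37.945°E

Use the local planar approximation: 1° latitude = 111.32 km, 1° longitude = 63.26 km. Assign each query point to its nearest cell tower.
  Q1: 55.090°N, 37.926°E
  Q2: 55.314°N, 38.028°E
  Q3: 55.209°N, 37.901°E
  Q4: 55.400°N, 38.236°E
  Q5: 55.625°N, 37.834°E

Q1→B; Q2→B; Q3→B; Q4→A; Q5→D

Q1 at 55.090°N, 37.926°E:
  A: 39.463 km
  B: 25.001 km
  C: 68.830 km
  D: 58.678 km
  → nearest: B (25.001 km)
Q2 at 55.314°N, 38.028°E:
  A: 14.359 km
  B: 0.801 km
  C: 43.640 km
  D: 34.136 km
  → nearest: B (0.801 km)
Q3 at 55.209°N, 37.901°E:
  A: 26.683 km
  B: 13.382 km
  C: 55.836 km
  D: 45.504 km
  → nearest: B (13.382 km)
Q4 at 55.400°N, 38.236°E:
  A: 15.644 km
  B: 17.026 km
  C: 36.702 km
  D: 30.371 km
  → nearest: A (15.644 km)
Q5 at 55.625°N, 37.834°E:
  A: 22.919 km
  B: 37.218 km
  C: 14.824 km
  D: 7.078 km
  → nearest: D (7.078 km)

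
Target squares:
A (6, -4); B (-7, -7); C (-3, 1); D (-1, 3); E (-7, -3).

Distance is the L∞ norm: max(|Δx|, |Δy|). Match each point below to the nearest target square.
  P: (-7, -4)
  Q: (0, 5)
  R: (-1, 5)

P at (-7, -4):
  A: 13
  B: 3
  C: 5
  D: 7
  E: 1
  → nearest: E (1)
Q at (0, 5):
  A: 9
  B: 12
  C: 4
  D: 2
  E: 8
  → nearest: D (2)
R at (-1, 5):
  A: 9
  B: 12
  C: 4
  D: 2
  E: 8
  → nearest: D (2)

P→E; Q→D; R→D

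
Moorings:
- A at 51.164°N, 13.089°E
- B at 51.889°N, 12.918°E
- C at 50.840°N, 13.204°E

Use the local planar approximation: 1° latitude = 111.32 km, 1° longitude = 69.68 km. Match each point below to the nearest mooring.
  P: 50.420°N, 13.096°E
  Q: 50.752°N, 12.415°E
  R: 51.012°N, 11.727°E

P at 50.420°N, 13.096°E:
  A: 82.824 km
  B: 163.999 km
  C: 47.356 km
  → nearest: C (47.356 km)
Q at 50.752°N, 12.415°E:
  A: 65.644 km
  B: 131.334 km
  C: 55.843 km
  → nearest: C (55.843 km)
R at 51.012°N, 11.727°E:
  A: 96.401 km
  B: 128.134 km
  C: 104.683 km
  → nearest: A (96.401 km)

P→C; Q→C; R→A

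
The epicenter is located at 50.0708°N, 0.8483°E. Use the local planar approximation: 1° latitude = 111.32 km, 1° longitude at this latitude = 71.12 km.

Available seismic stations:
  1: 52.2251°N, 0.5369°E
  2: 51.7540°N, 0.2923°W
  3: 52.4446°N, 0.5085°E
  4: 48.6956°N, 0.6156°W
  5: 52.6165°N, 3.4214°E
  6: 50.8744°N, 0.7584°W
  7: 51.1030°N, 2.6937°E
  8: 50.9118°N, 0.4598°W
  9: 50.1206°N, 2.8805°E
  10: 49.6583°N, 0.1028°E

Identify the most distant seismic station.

Distances from 50.0708°N, 0.8483°E:
1: 240.8371 km
2: 204.1796 km
3: 265.3542 km
4: 185.1355 km
5: 337.3381 km
6: 145.1200 km
7: 174.4370 km
8: 131.9837 km
9: 144.6363 km
10: 70.1407 km
Maximum: 5 at 337.3381 km.

5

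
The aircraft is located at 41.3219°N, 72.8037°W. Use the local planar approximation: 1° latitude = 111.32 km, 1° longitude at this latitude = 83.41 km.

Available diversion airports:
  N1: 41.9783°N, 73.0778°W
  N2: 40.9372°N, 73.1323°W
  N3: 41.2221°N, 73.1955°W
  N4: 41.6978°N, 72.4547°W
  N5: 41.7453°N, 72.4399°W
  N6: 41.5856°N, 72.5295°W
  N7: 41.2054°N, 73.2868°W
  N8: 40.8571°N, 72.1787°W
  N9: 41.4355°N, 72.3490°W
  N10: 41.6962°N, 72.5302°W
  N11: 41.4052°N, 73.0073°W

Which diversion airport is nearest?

Distances from 41.3219°N, 72.8037°W:
N1: 76.5637 km
N2: 50.8448 km
N3: 34.5168 km
N4: 50.9747 km
N5: 56.0562 km
N6: 37.2130 km
N7: 42.3309 km
N8: 73.4497 km
N9: 39.9793 km
N10: 47.5033 km
N11: 19.3490 km
Minimum: N11 at 19.3490 km.

N11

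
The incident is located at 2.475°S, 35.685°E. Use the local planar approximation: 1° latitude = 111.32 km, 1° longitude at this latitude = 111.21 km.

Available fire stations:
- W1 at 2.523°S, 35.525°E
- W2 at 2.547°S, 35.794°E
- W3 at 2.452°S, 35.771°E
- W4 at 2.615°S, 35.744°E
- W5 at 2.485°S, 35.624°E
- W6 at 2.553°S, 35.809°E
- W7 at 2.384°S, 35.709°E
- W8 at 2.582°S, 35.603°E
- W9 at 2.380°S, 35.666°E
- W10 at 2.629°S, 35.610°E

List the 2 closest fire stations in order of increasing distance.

W5, W3

Distances from 2.475°S, 35.685°E:
W1: √((-0.048·111.32)² + (-0.160·111.21)²) = √(28.55150 + 316.61220) = 18.579 km
W2: √((-0.072·111.32)² + (0.109·111.21)²) = √(64.24087 + 146.94022) = 14.532 km
W3: √((0.023·111.32)² + (0.086·111.21)²) = √(6.55544 + 91.47124) = 9.901 km
W4: √((-0.140·111.32)² + (0.059·111.21)²) = √(242.88599 + 43.05184) = 16.910 km
W5: √((-0.010·111.32)² + (-0.061·111.21)²) = √(1.23921 + 46.02008) = 6.875 km
W6: √((-0.078·111.32)² + (0.124·111.21)²) = √(75.39379 + 190.16520) = 16.296 km
W7: √((0.091·111.32)² + (0.024·111.21)²) = √(102.61933 + 7.12377) = 10.476 km
W8: √((-0.107·111.32)² + (-0.082·111.21)²) = √(141.87764 + 83.16017) = 15.001 km
W9: √((0.095·111.32)² + (-0.019·111.21)²) = √(111.83909 + 4.46473) = 10.784 km
W10: √((-0.154·111.32)² + (-0.075·111.21)²) = √(293.89205 + 69.56811) = 19.065 km
Sorted: W5 (6.875 km) < W3 (9.901 km) < W7 (10.476 km) < W9 (10.784 km) < …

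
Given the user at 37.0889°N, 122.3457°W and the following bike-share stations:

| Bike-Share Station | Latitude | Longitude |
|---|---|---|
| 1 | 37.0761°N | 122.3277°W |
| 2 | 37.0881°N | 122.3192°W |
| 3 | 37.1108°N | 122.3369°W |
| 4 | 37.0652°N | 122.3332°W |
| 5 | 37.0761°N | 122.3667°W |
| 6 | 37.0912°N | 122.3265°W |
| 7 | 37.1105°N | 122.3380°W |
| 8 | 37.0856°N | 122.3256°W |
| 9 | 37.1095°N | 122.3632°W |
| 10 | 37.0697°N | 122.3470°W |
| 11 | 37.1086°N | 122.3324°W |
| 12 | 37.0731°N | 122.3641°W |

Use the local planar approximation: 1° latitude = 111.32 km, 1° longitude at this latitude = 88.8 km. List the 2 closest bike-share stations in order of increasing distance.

Distances from 37.0889°N, 122.3457°W:
1: 2.1413 km
2: 2.3549 km
3: 2.5601 km
4: 2.8623 km
5: 2.3469 km
6: 1.7241 km
7: 2.4998 km
8: 1.8223 km
9: 2.7701 km
10: 2.1405 km
11: 2.4908 km
12: 2.4007 km
Sorted: 6 (1.7241 km) < 8 (1.8223 km) < 10 (2.1405 km) < 1 (2.1413 km) < …

6, 8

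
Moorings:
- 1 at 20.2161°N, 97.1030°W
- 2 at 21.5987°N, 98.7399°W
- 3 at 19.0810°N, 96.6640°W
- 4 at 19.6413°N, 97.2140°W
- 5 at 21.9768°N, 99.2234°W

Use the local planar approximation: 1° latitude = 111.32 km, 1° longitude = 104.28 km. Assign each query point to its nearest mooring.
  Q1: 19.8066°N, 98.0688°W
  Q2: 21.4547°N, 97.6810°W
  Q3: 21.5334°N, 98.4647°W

Q1 at 19.8066°N, 98.0688°W:
  1: 110.5499 km
  2: 211.4152 km
  3: 167.2856 km
  4: 91.0180 km
  5: 269.9272 km
  → nearest: 4 (91.0180 km)
Q2 at 21.4547°N, 97.6810°W:
  1: 150.4795 km
  2: 111.5796 km
  3: 284.7281 km
  4: 207.6587 km
  5: 171.0203 km
  → nearest: 2 (111.5796 km)
Q3 at 21.5334°N, 98.4647°W:
  1: 204.1257 km
  2: 29.6042 km
  3: 331.3455 km
  4: 247.7389 km
  5: 93.2517 km
  → nearest: 2 (29.6042 km)

Q1→4; Q2→2; Q3→2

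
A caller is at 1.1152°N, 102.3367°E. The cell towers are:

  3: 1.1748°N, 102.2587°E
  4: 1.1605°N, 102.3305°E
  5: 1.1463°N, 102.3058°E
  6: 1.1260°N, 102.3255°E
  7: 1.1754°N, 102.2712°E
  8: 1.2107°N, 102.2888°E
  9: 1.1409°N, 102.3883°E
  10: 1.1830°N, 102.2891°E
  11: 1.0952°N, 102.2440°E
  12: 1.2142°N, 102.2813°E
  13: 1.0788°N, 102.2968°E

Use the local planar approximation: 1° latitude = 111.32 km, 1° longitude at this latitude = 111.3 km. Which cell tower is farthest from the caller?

Distances from 1.1152°N, 102.3367°E:
3: √((0.0596·111.32)² + (-0.0780·111.3)²) = √(44.018873 + 75.366706) = 10.9264 km
4: √((0.0453·111.32)² + (-0.0062·111.3)²) = √(25.429791 + 0.476183) = 5.0898 km
5: √((0.0311·111.32)² + (-0.0309·111.3)²) = √(11.985804 + 11.827890) = 4.8799 km
6: √((0.0108·111.32)² + (-0.0112·111.3)²) = √(1.445419 + 1.553912) = 1.7319 km
7: √((0.0602·111.32)² + (-0.0655·111.3)²) = √(44.909620 + 53.146287) = 9.9023 km
8: √((0.0955·111.32)² + (-0.0479·111.3)²) = √(113.019437 + 28.422440) = 11.8929 km
9: √((0.0257·111.32)² + (0.0516·111.3)²) = √(8.184886 + 32.982968) = 6.4162 km
10: √((0.0678·111.32)² + (-0.0476·111.3)²) = √(56.964696 + 28.067532) = 9.2213 km
11: √((-0.0200·111.32)² + (-0.0927·111.3)²) = √(4.956857 + 106.451013) = 10.5550 km
12: √((0.0990·111.32)² + (-0.0554·111.3)²) = √(121.455388 + 38.019803) = 12.6283 km
13: √((-0.0364·111.32)² + (-0.0399·111.3)²) = √(16.419093 + 19.721326) = 6.0117 km
Maximum: 12 at 12.6283 km.

12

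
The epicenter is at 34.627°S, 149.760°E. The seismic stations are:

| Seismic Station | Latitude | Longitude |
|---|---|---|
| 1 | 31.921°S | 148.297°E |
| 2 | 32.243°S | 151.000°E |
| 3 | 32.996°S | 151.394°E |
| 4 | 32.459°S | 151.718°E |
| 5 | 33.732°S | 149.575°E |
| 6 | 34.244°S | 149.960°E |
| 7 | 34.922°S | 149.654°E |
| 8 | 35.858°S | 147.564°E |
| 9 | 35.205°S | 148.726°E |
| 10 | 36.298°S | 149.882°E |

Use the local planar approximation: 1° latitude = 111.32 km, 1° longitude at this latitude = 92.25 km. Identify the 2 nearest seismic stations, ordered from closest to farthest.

Distances from 34.627°S, 149.760°E:
1: √((2.706·111.32)² + (-1.463·92.25)²) = √(90740.66963 + 18214.67396) = 330.084 km
2: √((2.384·111.32)² + (1.240·92.25)²) = √(70430.19608 + 13085.07210) = 288.990 km
3: √((1.631·111.32)² + (1.634·92.25)²) = √(32965.09392 + 22721.49243) = 235.980 km
4: √((2.168·111.32)² + (1.958·92.25)²) = √(58245.84512 + 32625.57125) = 301.449 km
5: √((0.895·111.32)² + (-0.185·92.25)²) = √(9926.41587 + 291.25689) = 101.083 km
6: √((0.383·111.32)² + (0.200·92.25)²) = √(1817.79098 + 340.40250) = 46.456 km
7: √((-0.295·111.32)² + (-0.106·92.25)²) = √(1078.42619 + 95.61906) = 34.264 km
8: √((-1.231·111.32)² + (-2.196·92.25)²) = √(18778.56930 + 41039.06156) = 244.576 km
9: √((-0.578·111.32)² + (-1.034·92.25)²) = √(4140.01650 + 9098.58438) = 115.059 km
10: √((-1.671·111.32)² + (0.122·92.25)²) = √(34601.84809 + 126.66377) = 186.356 km
Sorted: 7 (34.264 km) < 6 (46.456 km) < 5 (101.083 km) < 9 (115.059 km) < …

7, 6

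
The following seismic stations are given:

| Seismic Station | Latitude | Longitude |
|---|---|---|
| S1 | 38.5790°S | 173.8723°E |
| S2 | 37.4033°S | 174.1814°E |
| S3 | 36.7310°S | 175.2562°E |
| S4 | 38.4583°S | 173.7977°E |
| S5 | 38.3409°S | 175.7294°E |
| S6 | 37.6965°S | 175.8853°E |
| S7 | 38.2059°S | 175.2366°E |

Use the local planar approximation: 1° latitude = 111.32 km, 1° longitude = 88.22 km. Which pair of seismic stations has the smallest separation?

S1 and S4

Pairwise distances:
S1–S4: 14.9615 km
S5–S7: 45.9990 km
S5–S6: 73.0412 km
S6–S7: 80.5649 km
S2–S3: 120.7961 km
S3–S6: 120.9628 km
S2–S4: 122.2235 km
S1–S7: 127.3233 km
S2–S7: 129.0283 km
S4–S7: 130.0121 km
S1–S2: 133.6895 km
S2–S6: 153.8208 km
S3–S7: 164.1950 km
S1–S5: 165.9636 km
S4–S5: 170.9150 km
S2–S5: 171.8829 km
S3–S5: 184.0119 km
S4–S6: 202.7548 km
S1–S6: 202.9487 km
S3–S4: 231.3621 km
S1–S3: 239.2193 km
Closest pair: S1–S4 at 14.9615 km.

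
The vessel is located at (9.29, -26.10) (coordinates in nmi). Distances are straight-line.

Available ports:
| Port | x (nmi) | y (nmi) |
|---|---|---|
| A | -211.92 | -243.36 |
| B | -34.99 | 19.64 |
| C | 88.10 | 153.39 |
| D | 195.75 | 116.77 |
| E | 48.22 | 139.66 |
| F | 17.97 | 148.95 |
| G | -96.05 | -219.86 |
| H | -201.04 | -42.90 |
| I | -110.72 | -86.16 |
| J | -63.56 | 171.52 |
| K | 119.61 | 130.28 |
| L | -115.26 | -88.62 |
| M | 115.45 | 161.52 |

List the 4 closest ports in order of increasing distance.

B, I, L, E

Distances from (9.29, -26.10):
A: 310.06 nmi
B: 63.66 nmi
C: 196.03 nmi
D: 234.90 nmi
E: 170.27 nmi
F: 175.27 nmi
G: 220.54 nmi
H: 211.00 nmi
I: 134.20 nmi
J: 210.62 nmi
K: 191.38 nmi
L: 139.36 nmi
M: 215.57 nmi
Sorted: B (63.66 nmi) < I (134.20 nmi) < L (139.36 nmi) < E (170.27 nmi) < F (175.27 nmi) < K (191.38 nmi) < …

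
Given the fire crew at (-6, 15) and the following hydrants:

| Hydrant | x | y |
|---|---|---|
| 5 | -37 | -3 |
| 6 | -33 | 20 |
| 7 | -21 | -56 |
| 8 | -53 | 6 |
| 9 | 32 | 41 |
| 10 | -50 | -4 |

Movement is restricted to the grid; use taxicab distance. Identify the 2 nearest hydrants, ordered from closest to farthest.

Distances from (-6, 15):
5: |-31| + |-18| = 31 + 18 = 49
6: |-27| + |5| = 27 + 5 = 32
7: |-15| + |-71| = 15 + 71 = 86
8: |-47| + |-9| = 47 + 9 = 56
9: |38| + |26| = 38 + 26 = 64
10: |-44| + |-19| = 44 + 19 = 63
Sorted: 6 (32) < 5 (49) < 8 (56) < 10 (63) < …

6, 5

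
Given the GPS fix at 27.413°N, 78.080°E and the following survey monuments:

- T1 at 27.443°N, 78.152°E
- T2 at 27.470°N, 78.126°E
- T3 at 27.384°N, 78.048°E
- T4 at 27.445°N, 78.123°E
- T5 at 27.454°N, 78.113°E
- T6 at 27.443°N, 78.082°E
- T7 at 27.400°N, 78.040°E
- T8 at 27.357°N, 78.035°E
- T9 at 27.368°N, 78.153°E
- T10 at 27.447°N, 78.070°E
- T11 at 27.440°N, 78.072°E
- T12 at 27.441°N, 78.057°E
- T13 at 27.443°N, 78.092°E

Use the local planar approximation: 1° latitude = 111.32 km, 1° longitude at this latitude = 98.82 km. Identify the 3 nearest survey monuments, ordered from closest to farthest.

T11, T6, T13

Distances from 27.413°N, 78.080°E:
T1: √((0.030·111.32)² + (0.072·98.82)²) = √(11.15293 + 50.62379) = 7.860 km
T2: √((0.057·111.32)² + (0.046·98.82)²) = √(40.26207 + 20.66357) = 7.805 km
T3: √((-0.029·111.32)² + (-0.032·98.82)²) = √(10.42179 + 9.99976) = 4.519 km
T4: √((0.032·111.32)² + (0.043·98.82)²) = √(12.68955 + 18.05621) = 5.545 km
T5: √((0.041·111.32)² + (0.033·98.82)²) = √(20.83119 + 10.63451) = 5.609 km
T6: √((0.030·111.32)² + (0.002·98.82)²) = √(11.15293 + 0.03906) = 3.345 km
T7: √((-0.013·111.32)² + (-0.040·98.82)²) = √(2.09427 + 15.62463) = 4.209 km
T8: √((-0.056·111.32)² + (-0.045·98.82)²) = √(38.86176 + 19.77492) = 7.657 km
T9: √((-0.045·111.32)² + (0.073·98.82)²) = √(25.09409 + 52.03978) = 8.783 km
T10: √((0.034·111.32)² + (-0.010·98.82)²) = √(14.32532 + 0.97654) = 3.912 km
T11: √((0.027·111.32)² + (-0.008·98.82)²) = √(9.03387 + 0.62499) = 3.108 km
T12: √((0.028·111.32)² + (-0.023·98.82)²) = √(9.71544 + 5.16589) = 3.858 km
T13: √((0.030·111.32)² + (0.012·98.82)²) = √(11.15293 + 1.40622) = 3.544 km
Sorted: T11 (3.108 km) < T6 (3.345 km) < T13 (3.544 km) < T12 (3.858 km) < T10 (3.912 km) < …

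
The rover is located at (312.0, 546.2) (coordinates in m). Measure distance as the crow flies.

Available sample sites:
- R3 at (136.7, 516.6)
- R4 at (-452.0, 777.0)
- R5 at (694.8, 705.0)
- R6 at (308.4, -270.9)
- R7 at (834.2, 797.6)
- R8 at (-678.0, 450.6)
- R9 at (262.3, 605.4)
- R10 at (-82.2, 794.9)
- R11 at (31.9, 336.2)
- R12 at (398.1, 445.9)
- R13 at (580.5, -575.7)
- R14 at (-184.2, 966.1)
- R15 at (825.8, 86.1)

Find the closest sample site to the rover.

R9

Distances from (312.0, 546.2):
R3: √((-175.3)² + (-29.6)²) = √(30730.090 + 876.160) = 177.8 m
R4: √((-764.0)² + (230.8)²) = √(583696.000 + 53268.640) = 798.1 m
R5: √((382.8)² + (158.8)²) = √(146535.840 + 25217.440) = 414.4 m
R6: √((-3.6)² + (-817.1)²) = √(12.960 + 667652.410) = 817.1 m
R7: √((522.2)² + (251.4)²) = √(272692.840 + 63201.960) = 579.6 m
R8: √((-990.0)² + (-95.6)²) = √(980100.000 + 9139.360) = 994.6 m
R9: √((-49.7)² + (59.2)²) = √(2470.090 + 3504.640) = 77.3 m
R10: √((-394.2)² + (248.7)²) = √(155393.640 + 61851.690) = 466.1 m
R11: √((-280.1)² + (-210.0)²) = √(78456.010 + 44100.000) = 350.1 m
R12: √((86.1)² + (-100.3)²) = √(7413.210 + 10060.090) = 132.2 m
R13: √((268.5)² + (-1121.9)²) = √(72092.250 + 1258659.610) = 1153.6 m
R14: √((-496.2)² + (419.9)²) = √(246214.440 + 176316.010) = 650.0 m
R15: √((513.8)² + (-460.1)²) = √(263990.440 + 211692.010) = 689.7 m
Minimum: R9 at 77.3 m.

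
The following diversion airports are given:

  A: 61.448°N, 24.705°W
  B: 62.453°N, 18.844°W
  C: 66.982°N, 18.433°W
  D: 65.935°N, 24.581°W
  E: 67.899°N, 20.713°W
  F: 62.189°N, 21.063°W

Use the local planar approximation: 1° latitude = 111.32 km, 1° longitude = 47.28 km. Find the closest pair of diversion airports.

Pairwise distances:
A–B: √((1.005·111.32)² + (5.861·47.28)²) = √(12516.37363 + 76788.88800) = 298.840 km
A–C: √((5.534·111.32)² + (6.272·47.28)²) = √(379511.29417 + 87936.06649) = 683.701 km
A–D: √((4.487·111.32)² + (0.124·47.28)²) = √(249493.09721 + 34.37149) = 499.527 km
A–E: √((6.451·111.32)² + (3.992·47.28)²) = √(515703.97523 + 35623.45197) = 742.514 km
A–F: √((0.741·111.32)² + (3.642·47.28)²) = √(6804.28994 + 29650.69098) = 190.932 km
B–C: √((4.529·111.32)² + (0.411·47.28)²) = √(254185.65456 + 377.60573) = 504.543 km
B–D: √((3.482·111.32)² + (-5.737·47.28)²) = √(150246.34951 + 73574.04532) = 473.097 km
B–E: √((5.446·111.32)² + (-1.869·47.28)²) = √(367537.51050 + 7808.60651) = 612.655 km
B–F: √((-0.264·111.32)² + (-2.219·47.28)²) = √(863.68276 + 11007.01454) = 108.953 km
C–D: √((-1.047·111.32)² + (-6.148·47.28)²) = √(13584.37803 + 84493.37412) = 313.174 km
C–E: √((0.917·111.32)² + (-2.280·47.28)²) = √(10420.41623 + 11620.49504) = 148.462 km
C–F: √((-4.793·111.32)² + (-2.630·47.28)²) = √(284682.81614 + 15462.02719) = 547.855 km
D–E: √((1.964·111.32)² + (3.868·47.28)²) = √(47800.16131 + 33444.74327) = 285.035 km
D–F: √((-3.746·111.32)² + (3.518·47.28)²) = √(173892.93650 + 27666.01487) = 448.953 km
E–F: √((-5.710·111.32)² + (-0.350·47.28)²) = √(404034.65002 + 273.83630) = 635.853 km
Closest pair: B–F at 108.953 km.

B and F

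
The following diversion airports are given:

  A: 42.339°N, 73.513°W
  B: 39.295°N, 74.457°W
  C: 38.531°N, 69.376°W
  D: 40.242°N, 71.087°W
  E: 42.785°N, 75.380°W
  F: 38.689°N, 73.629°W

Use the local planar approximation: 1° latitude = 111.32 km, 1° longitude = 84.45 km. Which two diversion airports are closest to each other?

Pairwise distances:
A–B: 348.109 km
A–C: 549.323 km
A–D: 310.592 km
A–E: 165.300 km
A–F: 406.436 km
B–C: 437.438 km
B–D: 303.494 km
B–E: 396.249 km
B–F: 97.161 km
C–D: 239.075 km
C–E: 693.788 km
C–F: 359.596 km
D–E: 459.974 km
D–F: 275.629 km
E–F: 479.345 km
Closest pair: B–F at 97.161 km.

B and F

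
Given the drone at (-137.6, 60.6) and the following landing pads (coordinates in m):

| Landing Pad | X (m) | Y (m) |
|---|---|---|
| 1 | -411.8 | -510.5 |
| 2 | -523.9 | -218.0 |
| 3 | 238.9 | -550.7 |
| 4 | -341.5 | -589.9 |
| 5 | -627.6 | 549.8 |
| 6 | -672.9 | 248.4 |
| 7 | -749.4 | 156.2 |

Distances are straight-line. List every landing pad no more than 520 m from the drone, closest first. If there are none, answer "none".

Distances from (-137.6, 60.6):
1: √((-274.2)² + (-571.1)²) = √(75185.640 + 326155.210) = 633.5 m
2: √((-386.3)² + (-278.6)²) = √(149227.690 + 77617.960) = 476.3 m
3: √((376.5)² + (-611.3)²) = √(141752.250 + 373687.690) = 717.9 m
4: √((-203.9)² + (-650.5)²) = √(41575.210 + 423150.250) = 681.7 m
5: √((-490.0)² + (489.2)²) = √(240100.000 + 239316.640) = 692.4 m
6: √((-535.3)² + (187.8)²) = √(286546.090 + 35268.840) = 567.3 m
7: √((-611.8)² + (95.6)²) = √(374299.240 + 9139.360) = 619.2 m
Threshold 520 m: 2 (476.3 m) is within range.

2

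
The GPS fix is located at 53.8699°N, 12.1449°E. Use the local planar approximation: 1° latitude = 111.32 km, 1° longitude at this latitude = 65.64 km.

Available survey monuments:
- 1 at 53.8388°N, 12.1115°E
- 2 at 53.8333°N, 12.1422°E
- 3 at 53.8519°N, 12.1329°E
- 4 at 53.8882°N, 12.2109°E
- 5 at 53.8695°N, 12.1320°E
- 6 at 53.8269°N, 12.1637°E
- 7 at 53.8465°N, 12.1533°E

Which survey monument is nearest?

Distances from 53.8699°N, 12.1449°E:
1: √((-0.0311·111.32)² + (-0.0334·65.64)²) = √(11.985804 + 4.806513) = 4.0978 km
2: √((-0.0366·111.32)² + (-0.0027·65.64)²) = √(16.600018 + 0.031410) = 4.0782 km
3: √((-0.0180·111.32)² + (-0.0120·65.64)²) = √(4.015054 + 0.620440) = 2.1530 km
4: √((0.0183·111.32)² + (0.0660·65.64)²) = √(4.150005 + 18.768303) = 4.7873 km
5: √((-0.0004·111.32)² + (-0.0129·65.64)²) = √(0.001983 + 0.716996) = 0.8479 km
6: √((-0.0430·111.32)² + (0.0188·65.64)²) = √(22.913071 + 1.522835) = 4.9433 km
7: √((-0.0234·111.32)² + (0.0084·65.64)²) = √(6.785441 + 0.304015) = 2.6626 km
Minimum: 5 at 0.8479 km.

5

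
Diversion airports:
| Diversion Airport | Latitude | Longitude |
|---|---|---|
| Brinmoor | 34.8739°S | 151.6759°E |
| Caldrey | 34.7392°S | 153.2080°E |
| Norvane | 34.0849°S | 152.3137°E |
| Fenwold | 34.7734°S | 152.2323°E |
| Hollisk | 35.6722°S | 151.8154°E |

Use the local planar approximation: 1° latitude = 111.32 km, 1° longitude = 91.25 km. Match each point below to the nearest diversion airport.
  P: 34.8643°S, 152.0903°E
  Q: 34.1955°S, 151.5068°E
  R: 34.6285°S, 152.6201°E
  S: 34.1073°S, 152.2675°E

P→Fenwold; Q→Norvane; R→Fenwold; S→Norvane

P at 34.8643°S, 152.0903°E:
  Brinmoor: 37.8291 km
  Caldrey: 102.9365 km
  Norvane: 89.1254 km
  Fenwold: 16.4405 km
  Hollisk: 93.3682 km
  → nearest: Fenwold (16.4405 km)
Q at 34.1955°S, 151.5068°E:
  Brinmoor: 77.0798 km
  Caldrey: 166.6163 km
  Norvane: 74.6519 km
  Fenwold: 92.3107 km
  Hollisk: 166.7807 km
  → nearest: Norvane (74.6519 km)
R at 34.6285°S, 152.6201°E:
  Brinmoor: 90.3854 km
  Caldrey: 55.0431 km
  Norvane: 66.6603 km
  Fenwold: 38.8897 km
  Hollisk: 137.4434 km
  → nearest: Fenwold (38.8897 km)
S at 34.1073°S, 152.2675°E:
  Brinmoor: 100.9791 km
  Caldrey: 110.9655 km
  Norvane: 4.8980 km
  Fenwold: 74.2198 km
  Hollisk: 179.0228 km
  → nearest: Norvane (4.8980 km)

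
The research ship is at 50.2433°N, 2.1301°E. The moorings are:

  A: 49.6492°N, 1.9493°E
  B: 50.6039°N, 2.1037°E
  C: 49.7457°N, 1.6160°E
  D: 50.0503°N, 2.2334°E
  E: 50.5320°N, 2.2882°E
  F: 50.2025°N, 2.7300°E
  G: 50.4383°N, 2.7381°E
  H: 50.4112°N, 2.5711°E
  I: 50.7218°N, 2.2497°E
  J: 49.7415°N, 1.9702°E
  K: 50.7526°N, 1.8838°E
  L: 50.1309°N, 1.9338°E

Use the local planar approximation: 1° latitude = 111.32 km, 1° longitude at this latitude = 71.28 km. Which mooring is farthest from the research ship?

Distances from 50.2433°N, 2.1301°E:
A: 67.3792 km
B: 40.1861 km
C: 66.4171 km
D: 22.7115 km
E: 34.0566 km
F: 43.0014 km
G: 48.4708 km
H: 36.5714 km
I: 53.9445 km
J: 57.0113 km
K: 59.3513 km
L: 18.7708 km
Maximum: A at 67.3792 km.

A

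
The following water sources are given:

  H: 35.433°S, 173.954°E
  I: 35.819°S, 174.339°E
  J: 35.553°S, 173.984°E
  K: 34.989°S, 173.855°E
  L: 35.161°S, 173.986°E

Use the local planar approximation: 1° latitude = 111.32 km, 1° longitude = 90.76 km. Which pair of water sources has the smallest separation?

Pairwise distances:
H–I: 55.384 km
H–J: 13.633 km
H–K: 50.236 km
H–L: 30.418 km
I–J: 43.760 km
I–K: 102.306 km
I–L: 79.949 km
J–K: 63.867 km
J–L: 43.638 km
K–L: 22.538 km
Closest pair: H–J at 13.633 km.

H and J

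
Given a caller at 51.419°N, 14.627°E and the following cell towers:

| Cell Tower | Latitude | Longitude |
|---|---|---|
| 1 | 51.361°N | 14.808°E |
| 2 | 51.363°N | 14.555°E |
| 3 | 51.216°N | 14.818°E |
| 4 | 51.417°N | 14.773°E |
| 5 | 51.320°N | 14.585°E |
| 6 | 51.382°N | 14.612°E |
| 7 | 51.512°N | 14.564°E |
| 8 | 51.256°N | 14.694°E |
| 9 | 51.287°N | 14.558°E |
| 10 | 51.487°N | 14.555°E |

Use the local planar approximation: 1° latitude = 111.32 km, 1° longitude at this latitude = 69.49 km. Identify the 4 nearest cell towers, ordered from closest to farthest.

6, 2, 10, 4

Distances from 51.419°N, 14.627°E:
1: 14.138 km
2: 7.993 km
3: 26.207 km
4: 10.148 km
5: 11.401 km
6: 4.249 km
7: 11.240 km
8: 18.733 km
9: 15.457 km
10: 9.074 km
Sorted: 6 (4.249 km) < 2 (7.993 km) < 10 (9.074 km) < 4 (10.148 km) < 7 (11.240 km) < 5 (11.401 km) < …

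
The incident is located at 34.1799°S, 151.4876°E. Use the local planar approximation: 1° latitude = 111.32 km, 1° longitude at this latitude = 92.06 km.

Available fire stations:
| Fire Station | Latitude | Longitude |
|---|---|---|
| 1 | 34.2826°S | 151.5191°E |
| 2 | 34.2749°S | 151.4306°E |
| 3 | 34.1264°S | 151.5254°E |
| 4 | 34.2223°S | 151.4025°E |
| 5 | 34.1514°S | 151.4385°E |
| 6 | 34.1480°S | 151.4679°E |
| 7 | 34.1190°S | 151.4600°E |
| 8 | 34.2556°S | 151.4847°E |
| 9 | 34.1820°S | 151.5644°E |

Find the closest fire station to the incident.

Distances from 34.1799°S, 151.4876°E:
1: √((-0.1027·111.32)² + (0.0315·92.06)²) = √(130.703520 + 8.409362) = 11.7946 km
2: √((-0.0950·111.32)² + (-0.0570·92.06)²) = √(111.839085 + 27.535417) = 11.8057 km
3: √((0.0535·111.32)² + (0.0378·92.06)²) = √(35.469410 + 12.109481) = 6.8977 km
4: √((-0.0424·111.32)² + (-0.0851·92.06)²) = √(22.278098 + 61.376351) = 9.1463 km
5: √((0.0285·111.32)² + (-0.0491·92.06)²) = √(10.065518 + 20.431720) = 5.5224 km
6: √((0.0319·111.32)² + (-0.0197·92.06)²) = √(12.610368 + 3.289080) = 3.9874 km
7: √((0.0609·111.32)² + (-0.0276·92.06)²) = √(45.960102 + 6.455949) = 7.2399 km
8: √((-0.0757·111.32)² + (-0.0029·92.06)²) = √(71.013048 + 0.071275) = 8.4312 km
9: √((-0.0021·111.32)² + (0.0768·92.06)²) = √(0.054649 + 49.987841) = 7.0741 km
Minimum: 6 at 3.9874 km.

6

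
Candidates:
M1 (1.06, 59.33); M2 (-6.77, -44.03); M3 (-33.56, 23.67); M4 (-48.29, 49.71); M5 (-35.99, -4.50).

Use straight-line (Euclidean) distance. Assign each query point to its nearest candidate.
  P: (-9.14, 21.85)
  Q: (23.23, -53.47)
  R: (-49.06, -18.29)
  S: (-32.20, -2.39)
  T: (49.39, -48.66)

P→M3; Q→M2; R→M5; S→M5; T→M2

P at (-9.14, 21.85):
  M1: √((10.20)² + (37.48)²) = √(104.0400 + 1404.7504) = 38.84
  M2: √((2.37)² + (-65.88)²) = √(5.6169 + 4340.1744) = 65.92
  M3: √((-24.42)² + (1.82)²) = √(596.3364 + 3.3124) = 24.49
  M4: √((-39.15)² + (27.86)²) = √(1532.7225 + 776.1796) = 48.05
  M5: √((-26.85)² + (-26.35)²) = √(720.9225 + 694.3225) = 37.62
  → nearest: M3 (24.49)
Q at (23.23, -53.47):
  M1: √((-22.17)² + (112.80)²) = √(491.5089 + 12723.8400) = 114.96
  M2: √((-30.00)² + (9.44)²) = √(900.0000 + 89.1136) = 31.45
  M3: √((-56.79)² + (77.14)²) = √(3225.1041 + 5950.5796) = 95.79
  M4: √((-71.52)² + (103.18)²) = √(5115.1104 + 10646.1124) = 125.54
  M5: √((-59.22)² + (48.97)²) = √(3507.0084 + 2398.0609) = 76.84
  → nearest: M2 (31.45)
R at (-49.06, -18.29):
  M1: √((50.12)² + (77.62)²) = √(2512.0144 + 6024.8644) = 92.40
  M2: √((42.29)² + (-25.74)²) = √(1788.4441 + 662.5476) = 49.51
  M3: √((15.50)² + (41.96)²) = √(240.2500 + 1760.6416) = 44.73
  M4: √((0.77)² + (68.00)²) = √(0.5929 + 4624.0000) = 68.00
  M5: √((13.07)² + (13.79)²) = √(170.8249 + 190.1641) = 19.00
  → nearest: M5 (19.00)
S at (-32.20, -2.39):
  M1: √((33.26)² + (61.72)²) = √(1106.2276 + 3809.3584) = 70.11
  M2: √((25.43)² + (-41.64)²) = √(646.6849 + 1733.8896) = 48.79
  M3: √((-1.36)² + (26.06)²) = √(1.8496 + 679.1236) = 26.10
  M4: √((-16.09)² + (52.10)²) = √(258.8881 + 2714.4100) = 54.53
  M5: √((-3.79)² + (-2.11)²) = √(14.3641 + 4.4521) = 4.34
  → nearest: M5 (4.34)
T at (49.39, -48.66):
  M1: √((-48.33)² + (107.99)²) = √(2335.7889 + 11661.8401) = 118.31
  M2: √((-56.16)² + (4.63)²) = √(3153.9456 + 21.4369) = 56.35
  M3: √((-82.95)² + (72.33)²) = √(6880.7025 + 5231.6289) = 110.06
  M4: √((-97.68)² + (98.37)²) = √(9541.3824 + 9676.6569) = 138.63
  M5: √((-85.38)² + (44.16)²) = √(7289.7444 + 1950.1056) = 96.12
  → nearest: M2 (56.35)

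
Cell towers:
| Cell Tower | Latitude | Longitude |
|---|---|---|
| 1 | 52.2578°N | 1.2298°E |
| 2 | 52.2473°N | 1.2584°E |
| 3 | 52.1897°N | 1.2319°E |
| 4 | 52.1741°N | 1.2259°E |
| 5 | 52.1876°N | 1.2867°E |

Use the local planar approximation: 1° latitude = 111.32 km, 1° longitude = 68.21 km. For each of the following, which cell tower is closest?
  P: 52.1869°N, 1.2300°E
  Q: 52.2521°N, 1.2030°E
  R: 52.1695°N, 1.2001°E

P→3; Q→1; R→4

P at 52.1869°N, 1.2300°E:
  1: 7.8926 km
  2: 6.9972 km
  3: 0.3376 km
  4: 1.4521 km
  5: 3.8683 km
  → nearest: 3 (0.3376 km)
Q at 52.2521°N, 1.2030°E:
  1: 1.9350 km
  2: 3.8164 km
  3: 7.2207 km
  4: 8.8223 km
  5: 9.1733 km
  → nearest: 1 (1.9350 km)
R at 52.1695°N, 1.2001°E:
  1: 10.0361 km
  2: 9.5300 km
  3: 3.1243 km
  4: 1.8328 km
  5: 6.2412 km
  → nearest: 4 (1.8328 km)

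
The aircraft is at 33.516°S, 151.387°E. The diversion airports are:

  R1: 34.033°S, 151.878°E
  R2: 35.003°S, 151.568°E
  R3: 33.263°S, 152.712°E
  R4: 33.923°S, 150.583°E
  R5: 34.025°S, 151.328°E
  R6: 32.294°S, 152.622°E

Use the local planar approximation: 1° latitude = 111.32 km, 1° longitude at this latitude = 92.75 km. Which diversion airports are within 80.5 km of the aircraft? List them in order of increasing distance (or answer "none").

Distances from 33.516°S, 151.387°E:
R1: 73.391 km
R2: 166.382 km
R3: 126.080 km
R4: 87.256 km
R5: 56.926 km
R6: 177.837 km
Threshold 80.5 km: R5 (56.926 km), R1 (73.391 km) are within range.

R5, R1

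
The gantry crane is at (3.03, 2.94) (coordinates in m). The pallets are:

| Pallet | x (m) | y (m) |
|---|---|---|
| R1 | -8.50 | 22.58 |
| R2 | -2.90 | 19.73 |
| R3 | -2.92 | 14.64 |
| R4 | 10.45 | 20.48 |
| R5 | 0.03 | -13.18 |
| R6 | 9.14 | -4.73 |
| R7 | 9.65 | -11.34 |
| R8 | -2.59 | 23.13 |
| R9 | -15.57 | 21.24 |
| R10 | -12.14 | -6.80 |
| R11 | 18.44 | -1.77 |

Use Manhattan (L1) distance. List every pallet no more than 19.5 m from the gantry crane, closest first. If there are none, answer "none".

R6, R3, R5

Distances from (3.03, 2.94):
R1: 31.17 m
R2: 22.72 m
R3: 17.65 m
R4: 24.96 m
R5: 19.12 m
R6: 13.78 m
R7: 20.90 m
R8: 25.81 m
R9: 36.90 m
R10: 24.91 m
R11: 20.12 m
Threshold 19.5 m: R6 (13.78 m), R3 (17.65 m), R5 (19.12 m) are within range.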